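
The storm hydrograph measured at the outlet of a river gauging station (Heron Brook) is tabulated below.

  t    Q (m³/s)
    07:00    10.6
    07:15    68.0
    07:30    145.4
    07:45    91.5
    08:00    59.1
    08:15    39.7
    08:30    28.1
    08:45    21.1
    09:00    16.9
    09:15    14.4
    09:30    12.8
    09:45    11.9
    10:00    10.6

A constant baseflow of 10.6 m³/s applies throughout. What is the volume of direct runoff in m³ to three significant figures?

Direct-runoff ordinates (Q − Q_b): 0.0, 57.4, 134.8, 80.9, 48.5, 29.1, 17.5, 10.5, 6.3, 3.8, 2.2, 1.3, 0.0 m³/s.
ΣQ_DR = 392.3 m³/s.
With Δt = 0.25 h = 900 s, V = ΣQ_DR · Δt = 392.3 × 900 = 3.53 × 10^5 m³.

V ≈ 3.53 × 10^5 m³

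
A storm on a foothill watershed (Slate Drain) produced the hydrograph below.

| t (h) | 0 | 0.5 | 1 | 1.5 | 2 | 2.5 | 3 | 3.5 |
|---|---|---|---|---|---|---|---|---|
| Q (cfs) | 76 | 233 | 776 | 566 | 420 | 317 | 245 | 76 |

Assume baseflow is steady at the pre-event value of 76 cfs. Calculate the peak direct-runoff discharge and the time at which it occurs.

Q_p = 700.0 cfs at t = 1 h

Subtracting baseflow gives direct-runoff ordinates: 0.0, 157.0, 700.0, 490.0, 344.0, 241.0, 169.0, 0.0 cfs.
The maximum is 700.0 cfs, occurring at the reading for t = 1 h.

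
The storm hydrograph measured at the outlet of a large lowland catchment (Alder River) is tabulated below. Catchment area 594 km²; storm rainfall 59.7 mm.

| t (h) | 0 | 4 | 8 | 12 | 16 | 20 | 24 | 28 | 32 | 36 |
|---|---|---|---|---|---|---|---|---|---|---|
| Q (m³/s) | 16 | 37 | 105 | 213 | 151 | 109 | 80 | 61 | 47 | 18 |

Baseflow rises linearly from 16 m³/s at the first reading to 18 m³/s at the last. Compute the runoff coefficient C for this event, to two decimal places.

C ≈ 0.27

ΣQ_DR = 667.0 m³/s; V = ΣQ_DR·Δt = 9.605 × 10^6 m³.
Runoff depth d = V / A = 16.17 mm.
C = d / P = 16.17 / 59.7 = 0.27.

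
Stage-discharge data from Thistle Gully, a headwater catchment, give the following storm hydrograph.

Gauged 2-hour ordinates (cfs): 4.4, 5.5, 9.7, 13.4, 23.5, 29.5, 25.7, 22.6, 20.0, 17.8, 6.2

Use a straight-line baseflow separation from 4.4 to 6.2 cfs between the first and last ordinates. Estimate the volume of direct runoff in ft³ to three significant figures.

V ≈ 8.64 × 10^5 ft³

Direct-runoff ordinates (Q − Q_b): 0.00, 0.92, 4.94, 8.46, 18.38, 24.20, 20.22, 16.94, 14.16, 11.78, 0.00 cfs.
ΣQ_DR = 120.0 cfs.
With Δt = 2 h = 7200 s, V = ΣQ_DR · Δt = 120.0 × 7200 = 8.64 × 10^5 ft³.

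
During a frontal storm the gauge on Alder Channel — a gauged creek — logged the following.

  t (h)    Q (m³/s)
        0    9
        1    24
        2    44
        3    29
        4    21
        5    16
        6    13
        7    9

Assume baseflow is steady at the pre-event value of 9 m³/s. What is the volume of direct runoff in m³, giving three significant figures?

V ≈ 3.35 × 10^5 m³

Direct-runoff ordinates (Q − Q_b): 0.0, 15.0, 35.0, 20.0, 12.0, 7.0, 4.0, 0.0 m³/s.
ΣQ_DR = 93.00 m³/s.
With Δt = 1 h = 3600 s, V = ΣQ_DR · Δt = 93.00 × 3600 = 3.35 × 10^5 m³.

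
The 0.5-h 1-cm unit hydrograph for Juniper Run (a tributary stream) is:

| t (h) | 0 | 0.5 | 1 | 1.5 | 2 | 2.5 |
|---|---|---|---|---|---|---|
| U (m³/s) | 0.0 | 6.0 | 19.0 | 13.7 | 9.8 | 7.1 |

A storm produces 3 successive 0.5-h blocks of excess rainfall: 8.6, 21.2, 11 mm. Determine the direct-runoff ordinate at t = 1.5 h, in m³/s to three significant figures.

Q ≈ 58.7 m³/s

By discrete convolution, Q_j = Σ (P_i / 10 mm) · U_{j−i}.
At t = 1.5 h (j=3): Q = (8.6/10)·13.7 + (21.2/10)·19.0 + (11/10)·6.0 = 58.7 m³/s.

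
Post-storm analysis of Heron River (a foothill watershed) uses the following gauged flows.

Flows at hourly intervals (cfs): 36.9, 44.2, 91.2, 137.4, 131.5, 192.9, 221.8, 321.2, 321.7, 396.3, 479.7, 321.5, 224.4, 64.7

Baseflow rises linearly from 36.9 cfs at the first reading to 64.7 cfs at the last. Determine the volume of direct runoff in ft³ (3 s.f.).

V ≈ 8.19 × 10^6 ft³

Direct-runoff ordinates (Q − Q_b): 0.00, 5.16, 50.02, 94.08, 86.05, 145.31, 172.07, 269.33, 267.69, 340.15, 421.42, 261.08, 161.84, 0.00 cfs.
ΣQ_DR = 2274 cfs.
With Δt = 1 h = 3600 s, V = ΣQ_DR · Δt = 2274 × 3600 = 8.19 × 10^6 ft³.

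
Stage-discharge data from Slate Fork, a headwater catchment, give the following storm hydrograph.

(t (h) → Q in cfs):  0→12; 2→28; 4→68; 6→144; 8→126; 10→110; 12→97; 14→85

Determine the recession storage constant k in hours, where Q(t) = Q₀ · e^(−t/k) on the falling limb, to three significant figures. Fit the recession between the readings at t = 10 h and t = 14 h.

On the falling limb, Q drops from 110 to 85 cfs between t = 10 h and t = 14 h (Δt = 4 h).
k = −Δt / ln(Q₂/Q₁) = −4 / ln(85/110) = 15.5 h.

k ≈ 15.5 h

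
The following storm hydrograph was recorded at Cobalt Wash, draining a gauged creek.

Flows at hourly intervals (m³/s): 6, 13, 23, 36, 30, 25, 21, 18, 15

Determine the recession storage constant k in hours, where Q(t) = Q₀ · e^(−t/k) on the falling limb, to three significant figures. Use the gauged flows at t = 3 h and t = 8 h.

On the falling limb, Q drops from 36 to 15 m³/s between t = 3 h and t = 8 h (Δt = 5 h).
k = −Δt / ln(Q₂/Q₁) = −5 / ln(15/36) = 5.71 h.

k ≈ 5.71 h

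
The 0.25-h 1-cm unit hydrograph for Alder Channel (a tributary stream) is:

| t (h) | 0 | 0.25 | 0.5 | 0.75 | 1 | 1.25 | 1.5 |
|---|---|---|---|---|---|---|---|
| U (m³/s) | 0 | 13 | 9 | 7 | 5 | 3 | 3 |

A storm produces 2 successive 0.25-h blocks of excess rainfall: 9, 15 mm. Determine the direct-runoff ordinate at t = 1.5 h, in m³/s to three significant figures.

By discrete convolution, Q_j = Σ (P_i / 10 mm) · U_{j−i}.
At t = 1.5 h (j=6): Q = (9/10)·3 + (15/10)·3 = 7.20 m³/s.

Q ≈ 7.20 m³/s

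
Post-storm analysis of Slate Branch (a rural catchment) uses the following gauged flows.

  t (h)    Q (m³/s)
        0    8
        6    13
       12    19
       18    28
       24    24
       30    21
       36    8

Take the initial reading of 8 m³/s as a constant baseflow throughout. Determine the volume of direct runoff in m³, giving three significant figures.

V ≈ 1.40 × 10^6 m³

Direct-runoff ordinates (Q − Q_b): 0.0, 5.0, 11.0, 20.0, 16.0, 13.0, 0.0 m³/s.
ΣQ_DR = 65.00 m³/s.
With Δt = 6 h = 21600 s, V = ΣQ_DR · Δt = 65.00 × 21600 = 1.40 × 10^6 m³.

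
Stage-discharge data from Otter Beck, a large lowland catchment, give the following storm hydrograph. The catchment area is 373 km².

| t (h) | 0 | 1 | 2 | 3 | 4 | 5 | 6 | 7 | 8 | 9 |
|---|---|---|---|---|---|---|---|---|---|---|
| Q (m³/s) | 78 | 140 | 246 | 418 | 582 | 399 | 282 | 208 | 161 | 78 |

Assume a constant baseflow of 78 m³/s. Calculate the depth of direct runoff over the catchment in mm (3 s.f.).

d ≈ 17.5 mm

Direct runoff: 0.0, 62.0, 168.0, 340.0, 504.0, 321.0, 204.0, 130.0, 83.0, 0.0 m³/s; ΣQ_DR = 1812 m³/s.
V = ΣQ_DR · Δt = 1812 × 3600 s = 6.523 × 10^6 m³.
Over A = 373 km², depth = V / A = 17.5 mm.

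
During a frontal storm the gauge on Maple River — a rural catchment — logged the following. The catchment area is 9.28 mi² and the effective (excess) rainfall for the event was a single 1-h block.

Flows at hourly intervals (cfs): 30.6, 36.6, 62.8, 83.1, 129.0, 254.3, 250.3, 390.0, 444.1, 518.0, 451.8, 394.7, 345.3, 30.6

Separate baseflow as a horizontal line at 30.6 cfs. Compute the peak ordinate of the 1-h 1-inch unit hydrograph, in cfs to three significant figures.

U_p ≈ 975 cfs

Direct runoff: 0.0, 6.0, 32.2, 52.5, 98.4, 223.7, 219.7, 359.4, 413.5, 487.4, 421.2, 364.1, 314.7, 0.0 cfs; ΣQ_DR = 2993 cfs, peak = 487.4 cfs.
Runoff depth d = ΣQ_DR·Δt / A = 2993 × 3600 / (9.28 mi²) = 0.4997 in.
The 1-inch UH is the DRH scaled by (1 in)/d, so U_p = 487.4 × 1/0.4997 = 975 cfs.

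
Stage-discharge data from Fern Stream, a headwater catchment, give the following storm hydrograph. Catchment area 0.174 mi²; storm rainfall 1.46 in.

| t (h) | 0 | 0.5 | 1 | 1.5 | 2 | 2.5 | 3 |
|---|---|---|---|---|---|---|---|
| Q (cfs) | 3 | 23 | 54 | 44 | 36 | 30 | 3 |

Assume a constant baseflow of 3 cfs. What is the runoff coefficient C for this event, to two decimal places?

ΣQ_DR = 172.0 cfs; V = ΣQ_DR·Δt = 3.096 × 10^5 ft³.
Runoff depth d = V / A = 0.7659 in.
C = d / P = 0.7659 / 1.46 = 0.52.

C ≈ 0.52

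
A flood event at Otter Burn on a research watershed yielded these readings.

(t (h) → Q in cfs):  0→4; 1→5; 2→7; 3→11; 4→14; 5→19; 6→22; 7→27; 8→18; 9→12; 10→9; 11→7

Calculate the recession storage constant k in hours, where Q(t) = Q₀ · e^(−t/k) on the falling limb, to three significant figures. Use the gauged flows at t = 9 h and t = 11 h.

k ≈ 3.71 h

On the falling limb, Q drops from 12 to 7 cfs between t = 9 h and t = 11 h (Δt = 2 h).
k = −Δt / ln(Q₂/Q₁) = −2 / ln(7/12) = 3.71 h.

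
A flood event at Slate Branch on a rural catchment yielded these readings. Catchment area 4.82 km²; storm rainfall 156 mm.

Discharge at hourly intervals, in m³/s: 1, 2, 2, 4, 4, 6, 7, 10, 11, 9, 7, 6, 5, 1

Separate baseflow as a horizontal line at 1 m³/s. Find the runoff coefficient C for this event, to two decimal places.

ΣQ_DR = 61.00 m³/s; V = ΣQ_DR·Δt = 2.196 × 10^5 m³.
Runoff depth d = V / A = 45.56 mm.
C = d / P = 45.56 / 156 = 0.29.

C ≈ 0.29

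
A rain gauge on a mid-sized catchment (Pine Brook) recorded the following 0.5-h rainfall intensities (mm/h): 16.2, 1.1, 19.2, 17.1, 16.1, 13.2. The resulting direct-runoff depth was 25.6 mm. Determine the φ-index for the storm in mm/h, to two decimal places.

Only the 5 blocks with intensity above φ contribute runoff: 16.2, 19.2, 17.1, 16.1, 13.2 mm/h.
Σ(I−φ)·Δt = d  ⇒  (16.2+19.2+17.1+16.1+13.2 − 5φ)·0.5 = 25.6
φ = (81.80 − 25.6/0.5) / 5 = 6.12 mm/h.

φ ≈ 6.12 mm/h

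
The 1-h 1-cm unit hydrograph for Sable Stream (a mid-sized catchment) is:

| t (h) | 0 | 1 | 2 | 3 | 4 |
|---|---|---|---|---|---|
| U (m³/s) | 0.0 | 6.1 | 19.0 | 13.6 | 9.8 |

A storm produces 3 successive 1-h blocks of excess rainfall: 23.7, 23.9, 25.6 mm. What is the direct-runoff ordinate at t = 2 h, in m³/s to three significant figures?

By discrete convolution, Q_j = Σ (P_i / 10 mm) · U_{j−i}.
At t = 2 h (j=2): Q = (23.7/10)·19.0 + (23.9/10)·6.1 + (25.6/10)·0.0 = 59.6 m³/s.

Q ≈ 59.6 m³/s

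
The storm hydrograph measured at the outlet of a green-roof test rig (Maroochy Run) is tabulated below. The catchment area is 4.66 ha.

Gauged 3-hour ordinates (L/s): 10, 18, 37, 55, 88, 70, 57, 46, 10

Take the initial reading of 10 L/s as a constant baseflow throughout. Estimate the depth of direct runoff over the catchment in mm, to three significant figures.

Direct runoff: 0.0, 8.0, 27.0, 45.0, 78.0, 60.0, 47.0, 36.0, 0.0 L/s; ΣQ_DR = 301.0 L/s.
V = ΣQ_DR · Δt = 301.0 × 10800 s = 3.251 × 10^6 L.
Over A = 4.66 ha, depth = V / A = 69.8 mm.

d ≈ 69.8 mm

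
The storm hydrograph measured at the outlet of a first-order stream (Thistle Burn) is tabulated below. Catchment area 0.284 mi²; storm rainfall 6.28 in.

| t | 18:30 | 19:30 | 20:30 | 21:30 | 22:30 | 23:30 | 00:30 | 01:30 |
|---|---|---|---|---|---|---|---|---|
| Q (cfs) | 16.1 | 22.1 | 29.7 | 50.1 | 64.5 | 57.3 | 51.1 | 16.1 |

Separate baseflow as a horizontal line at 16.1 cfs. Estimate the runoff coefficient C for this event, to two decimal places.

C ≈ 0.15

ΣQ_DR = 178.2 cfs; V = ΣQ_DR·Δt = 6.415 × 10^5 ft³.
Runoff depth d = V / A = 0.9723 in.
C = d / P = 0.9723 / 6.28 = 0.15.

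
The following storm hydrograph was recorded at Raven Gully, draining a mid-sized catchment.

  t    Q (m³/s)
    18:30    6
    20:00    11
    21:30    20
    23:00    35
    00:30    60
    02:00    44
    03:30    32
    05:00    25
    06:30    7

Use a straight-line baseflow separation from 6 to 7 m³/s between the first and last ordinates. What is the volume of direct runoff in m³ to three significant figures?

Direct-runoff ordinates (Q − Q_b): 0.00, 4.88, 13.75, 28.62, 53.50, 37.38, 25.25, 18.12, 0.00 m³/s.
ΣQ_DR = 181.5 m³/s.
With Δt = 1.5 h = 5400 s, V = ΣQ_DR · Δt = 181.5 × 5400 = 9.80 × 10^5 m³.

V ≈ 9.80 × 10^5 m³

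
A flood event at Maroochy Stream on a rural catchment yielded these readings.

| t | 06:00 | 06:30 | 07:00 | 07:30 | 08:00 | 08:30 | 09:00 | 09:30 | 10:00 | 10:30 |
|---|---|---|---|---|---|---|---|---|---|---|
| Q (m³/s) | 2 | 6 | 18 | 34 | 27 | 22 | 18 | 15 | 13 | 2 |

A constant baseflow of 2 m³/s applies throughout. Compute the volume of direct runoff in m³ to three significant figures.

V ≈ 2.47 × 10^5 m³

Direct-runoff ordinates (Q − Q_b): 0.0, 4.0, 16.0, 32.0, 25.0, 20.0, 16.0, 13.0, 11.0, 0.0 m³/s.
ΣQ_DR = 137.0 m³/s.
With Δt = 0.5 h = 1800 s, V = ΣQ_DR · Δt = 137.0 × 1800 = 2.47 × 10^5 m³.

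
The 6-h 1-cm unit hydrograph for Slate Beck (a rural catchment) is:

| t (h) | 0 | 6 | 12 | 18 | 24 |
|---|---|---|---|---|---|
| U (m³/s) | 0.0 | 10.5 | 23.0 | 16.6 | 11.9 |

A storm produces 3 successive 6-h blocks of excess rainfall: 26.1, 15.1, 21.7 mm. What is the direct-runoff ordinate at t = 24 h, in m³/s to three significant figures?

Q ≈ 106 m³/s

By discrete convolution, Q_j = Σ (P_i / 10 mm) · U_{j−i}.
At t = 24 h (j=4): Q = (26.1/10)·11.9 + (15.1/10)·16.6 + (21.7/10)·23.0 = 106 m³/s.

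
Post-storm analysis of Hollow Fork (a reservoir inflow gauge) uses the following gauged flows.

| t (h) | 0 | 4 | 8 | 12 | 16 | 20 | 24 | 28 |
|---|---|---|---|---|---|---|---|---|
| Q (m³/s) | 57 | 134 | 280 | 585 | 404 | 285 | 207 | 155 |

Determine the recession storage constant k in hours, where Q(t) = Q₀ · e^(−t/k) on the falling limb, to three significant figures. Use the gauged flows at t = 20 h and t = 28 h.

On the falling limb, Q drops from 285 to 155 m³/s between t = 20 h and t = 28 h (Δt = 8 h).
k = −Δt / ln(Q₂/Q₁) = −8 / ln(155/285) = 13.1 h.

k ≈ 13.1 h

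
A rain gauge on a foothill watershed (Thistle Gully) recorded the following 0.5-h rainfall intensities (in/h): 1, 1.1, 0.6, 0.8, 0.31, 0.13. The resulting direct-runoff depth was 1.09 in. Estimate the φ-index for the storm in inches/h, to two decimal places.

Only the 4 blocks with intensity above φ contribute runoff: 1, 1.1, 0.6, 0.8 in/h.
Σ(I−φ)·Δt = d  ⇒  (1+1.1+0.6+0.8 − 4φ)·0.5 = 1.09
φ = (3.500 − 1.09/0.5) / 4 = 0.33 in/h.

φ ≈ 0.33 in/h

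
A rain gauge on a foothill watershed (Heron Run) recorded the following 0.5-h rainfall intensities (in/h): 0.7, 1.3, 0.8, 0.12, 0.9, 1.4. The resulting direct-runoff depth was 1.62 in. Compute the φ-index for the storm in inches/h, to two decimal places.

Only the 5 blocks with intensity above φ contribute runoff: 0.7, 1.3, 0.8, 0.9, 1.4 in/h.
Σ(I−φ)·Δt = d  ⇒  (0.7+1.3+0.8+0.9+1.4 − 5φ)·0.5 = 1.62
φ = (5.100 − 1.62/0.5) / 5 = 0.37 in/h.

φ ≈ 0.37 in/h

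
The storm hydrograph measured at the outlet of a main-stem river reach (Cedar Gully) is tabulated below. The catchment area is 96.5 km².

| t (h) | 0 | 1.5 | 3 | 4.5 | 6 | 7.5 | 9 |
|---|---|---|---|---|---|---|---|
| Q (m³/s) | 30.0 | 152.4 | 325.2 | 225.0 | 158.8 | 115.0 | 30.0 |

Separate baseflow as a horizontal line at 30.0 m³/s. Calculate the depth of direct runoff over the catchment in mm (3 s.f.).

Direct runoff: 0.0, 122.4, 295.2, 195.0, 128.8, 85.0, 0.0 m³/s; ΣQ_DR = 826.4 m³/s.
V = ΣQ_DR · Δt = 826.4 × 5400 s = 4.463 × 10^6 m³.
Over A = 96.5 km², depth = V / A = 46.2 mm.

d ≈ 46.2 mm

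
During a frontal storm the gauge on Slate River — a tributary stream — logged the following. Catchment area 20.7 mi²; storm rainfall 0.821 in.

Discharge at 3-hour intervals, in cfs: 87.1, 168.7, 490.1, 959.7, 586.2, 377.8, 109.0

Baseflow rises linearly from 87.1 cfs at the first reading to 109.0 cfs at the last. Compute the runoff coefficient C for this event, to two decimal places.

C ≈ 0.57

ΣQ_DR = 2092 cfs; V = ΣQ_DR·Δt = 2.260 × 10^7 ft³.
Runoff depth d = V / A = 0.4699 in.
C = d / P = 0.4699 / 0.821 = 0.57.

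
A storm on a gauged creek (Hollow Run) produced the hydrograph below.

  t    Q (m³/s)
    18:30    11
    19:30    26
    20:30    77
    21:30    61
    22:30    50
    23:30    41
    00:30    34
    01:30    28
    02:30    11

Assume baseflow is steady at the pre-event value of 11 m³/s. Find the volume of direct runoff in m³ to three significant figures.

V ≈ 8.64 × 10^5 m³

Direct-runoff ordinates (Q − Q_b): 0.0, 15.0, 66.0, 50.0, 39.0, 30.0, 23.0, 17.0, 0.0 m³/s.
ΣQ_DR = 240.0 m³/s.
With Δt = 1 h = 3600 s, V = ΣQ_DR · Δt = 240.0 × 3600 = 8.64 × 10^5 m³.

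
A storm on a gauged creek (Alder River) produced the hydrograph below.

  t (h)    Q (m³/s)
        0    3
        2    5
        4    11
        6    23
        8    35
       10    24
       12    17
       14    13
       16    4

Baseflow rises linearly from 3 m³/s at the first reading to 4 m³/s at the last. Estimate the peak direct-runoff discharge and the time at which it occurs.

Subtracting baseflow gives direct-runoff ordinates: 0.00, 1.88, 7.75, 19.62, 31.50, 20.38, 13.25, 9.12, 0.00 m³/s.
The maximum is 31.50 m³/s, occurring at the reading for t = 8 h.

Q_p = 31.50 m³/s at t = 8 h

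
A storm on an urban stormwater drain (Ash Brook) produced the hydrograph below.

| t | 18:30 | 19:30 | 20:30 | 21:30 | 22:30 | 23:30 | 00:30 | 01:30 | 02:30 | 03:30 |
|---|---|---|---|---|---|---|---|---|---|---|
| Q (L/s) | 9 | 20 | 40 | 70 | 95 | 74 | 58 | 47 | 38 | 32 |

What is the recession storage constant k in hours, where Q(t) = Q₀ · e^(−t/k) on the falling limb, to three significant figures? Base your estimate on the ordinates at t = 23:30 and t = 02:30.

On the falling limb, Q drops from 74 to 38 L/s between t = 23:30 and t = 02:30 (Δt = 3 h).
k = −Δt / ln(Q₂/Q₁) = −3 / ln(38/74) = 4.50 h.

k ≈ 4.50 h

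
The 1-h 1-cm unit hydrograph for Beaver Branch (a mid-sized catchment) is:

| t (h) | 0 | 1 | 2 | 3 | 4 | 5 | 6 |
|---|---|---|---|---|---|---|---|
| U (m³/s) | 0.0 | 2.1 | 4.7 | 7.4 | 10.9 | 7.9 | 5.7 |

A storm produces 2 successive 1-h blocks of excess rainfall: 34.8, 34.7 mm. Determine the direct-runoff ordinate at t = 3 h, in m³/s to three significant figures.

By discrete convolution, Q_j = Σ (P_i / 10 mm) · U_{j−i}.
At t = 3 h (j=3): Q = (34.8/10)·7.4 + (34.7/10)·4.7 = 42.1 m³/s.

Q ≈ 42.1 m³/s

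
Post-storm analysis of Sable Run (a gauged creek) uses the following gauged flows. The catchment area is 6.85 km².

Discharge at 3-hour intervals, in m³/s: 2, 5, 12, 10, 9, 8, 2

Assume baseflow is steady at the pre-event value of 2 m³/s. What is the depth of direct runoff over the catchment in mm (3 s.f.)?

d ≈ 53.6 mm

Direct runoff: 0.0, 3.0, 10.0, 8.0, 7.0, 6.0, 0.0 m³/s; ΣQ_DR = 34.00 m³/s.
V = ΣQ_DR · Δt = 34.00 × 10800 s = 3.672 × 10^5 m³.
Over A = 6.85 km², depth = V / A = 53.6 mm.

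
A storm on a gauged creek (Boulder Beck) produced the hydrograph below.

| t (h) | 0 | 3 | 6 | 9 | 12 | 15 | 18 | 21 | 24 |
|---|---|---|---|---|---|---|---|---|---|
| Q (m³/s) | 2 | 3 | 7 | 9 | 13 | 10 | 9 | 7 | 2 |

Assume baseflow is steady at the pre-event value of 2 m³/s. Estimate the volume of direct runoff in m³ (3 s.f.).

Direct-runoff ordinates (Q − Q_b): 0.0, 1.0, 5.0, 7.0, 11.0, 8.0, 7.0, 5.0, 0.0 m³/s.
ΣQ_DR = 44.00 m³/s.
With Δt = 3 h = 10800 s, V = ΣQ_DR · Δt = 44.00 × 10800 = 4.75 × 10^5 m³.

V ≈ 4.75 × 10^5 m³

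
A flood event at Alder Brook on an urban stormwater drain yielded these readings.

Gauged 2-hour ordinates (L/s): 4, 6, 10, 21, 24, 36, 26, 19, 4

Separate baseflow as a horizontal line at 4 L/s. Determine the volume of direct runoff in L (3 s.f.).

Direct-runoff ordinates (Q − Q_b): 0.0, 2.0, 6.0, 17.0, 20.0, 32.0, 22.0, 15.0, 0.0 L/s.
ΣQ_DR = 114.0 L/s.
With Δt = 2 h = 7200 s, V = ΣQ_DR · Δt = 114.0 × 7200 = 8.21 × 10^5 L.

V ≈ 8.21 × 10^5 L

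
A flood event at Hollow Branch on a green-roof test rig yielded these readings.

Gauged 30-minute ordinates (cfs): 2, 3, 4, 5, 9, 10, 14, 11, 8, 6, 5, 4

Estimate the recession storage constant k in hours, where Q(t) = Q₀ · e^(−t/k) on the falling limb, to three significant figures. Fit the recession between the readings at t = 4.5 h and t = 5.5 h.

On the falling limb, Q drops from 6 to 4 cfs between t = 4.5 h and t = 5.5 h (Δt = 1 h).
k = −Δt / ln(Q₂/Q₁) = −1 / ln(4/6) = 2.47 h.

k ≈ 2.47 h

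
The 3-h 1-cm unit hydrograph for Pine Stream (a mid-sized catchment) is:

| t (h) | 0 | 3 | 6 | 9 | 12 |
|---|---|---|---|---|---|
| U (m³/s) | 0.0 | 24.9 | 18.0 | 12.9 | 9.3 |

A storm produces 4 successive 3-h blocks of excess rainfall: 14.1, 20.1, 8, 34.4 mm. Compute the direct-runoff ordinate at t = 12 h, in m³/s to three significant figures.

By discrete convolution, Q_j = Σ (P_i / 10 mm) · U_{j−i}.
At t = 12 h (j=4): Q = (14.1/10)·9.3 + (20.1/10)·12.9 + (8/10)·18.0 + (34.4/10)·24.9 = 139 m³/s.

Q ≈ 139 m³/s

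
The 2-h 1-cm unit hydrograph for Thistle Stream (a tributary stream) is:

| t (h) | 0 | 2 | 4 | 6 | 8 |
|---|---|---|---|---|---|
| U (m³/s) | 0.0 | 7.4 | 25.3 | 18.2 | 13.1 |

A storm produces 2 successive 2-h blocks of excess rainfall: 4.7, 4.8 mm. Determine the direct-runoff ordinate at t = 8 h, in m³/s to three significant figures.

Q ≈ 14.9 m³/s

By discrete convolution, Q_j = Σ (P_i / 10 mm) · U_{j−i}.
At t = 8 h (j=4): Q = (4.7/10)·13.1 + (4.8/10)·18.2 = 14.9 m³/s.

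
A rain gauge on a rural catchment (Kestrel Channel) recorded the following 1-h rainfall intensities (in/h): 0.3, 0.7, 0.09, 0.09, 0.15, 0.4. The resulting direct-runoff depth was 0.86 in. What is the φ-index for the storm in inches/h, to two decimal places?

Only the 3 blocks with intensity above φ contribute runoff: 0.3, 0.7, 0.4 in/h.
Σ(I−φ)·Δt = d  ⇒  (0.3+0.7+0.4 − 3φ)·1 = 0.86
φ = (1.400 − 0.86/1) / 3 = 0.18 in/h.

φ ≈ 0.18 in/h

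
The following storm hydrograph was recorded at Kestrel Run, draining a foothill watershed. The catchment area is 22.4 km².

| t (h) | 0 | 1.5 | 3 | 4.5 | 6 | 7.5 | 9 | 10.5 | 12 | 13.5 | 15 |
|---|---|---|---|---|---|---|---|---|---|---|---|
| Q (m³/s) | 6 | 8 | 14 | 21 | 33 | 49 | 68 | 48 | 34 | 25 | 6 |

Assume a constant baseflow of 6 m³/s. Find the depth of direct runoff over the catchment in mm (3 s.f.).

Direct runoff: 0.0, 2.0, 8.0, 15.0, 27.0, 43.0, 62.0, 42.0, 28.0, 19.0, 0.0 m³/s; ΣQ_DR = 246.0 m³/s.
V = ΣQ_DR · Δt = 246.0 × 5400 s = 1.328 × 10^6 m³.
Over A = 22.4 km², depth = V / A = 59.3 mm.

d ≈ 59.3 mm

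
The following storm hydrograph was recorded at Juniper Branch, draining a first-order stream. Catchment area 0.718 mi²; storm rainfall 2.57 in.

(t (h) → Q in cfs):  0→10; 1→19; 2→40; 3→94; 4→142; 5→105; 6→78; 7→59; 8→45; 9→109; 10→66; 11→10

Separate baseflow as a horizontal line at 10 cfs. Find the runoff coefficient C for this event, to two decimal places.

C ≈ 0.55

ΣQ_DR = 657.0 cfs; V = ΣQ_DR·Δt = 2.365 × 10^6 ft³.
Runoff depth d = V / A = 1.418 in.
C = d / P = 1.418 / 2.57 = 0.55.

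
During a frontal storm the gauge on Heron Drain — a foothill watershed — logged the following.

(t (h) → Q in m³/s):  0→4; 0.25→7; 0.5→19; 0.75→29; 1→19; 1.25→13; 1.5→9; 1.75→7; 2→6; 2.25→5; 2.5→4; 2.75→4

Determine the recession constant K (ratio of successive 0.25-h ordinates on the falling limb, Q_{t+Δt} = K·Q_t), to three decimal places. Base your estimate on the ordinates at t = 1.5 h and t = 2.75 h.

Using the recession-limb readings at t = 1.5 h and t = 2.75 h: Q falls from 9 to 4 m³/s over 5 intervals.
K = (Q₂/Q₁)^(1/5) = (4/9)^(1/5) = 0.850.

K ≈ 0.850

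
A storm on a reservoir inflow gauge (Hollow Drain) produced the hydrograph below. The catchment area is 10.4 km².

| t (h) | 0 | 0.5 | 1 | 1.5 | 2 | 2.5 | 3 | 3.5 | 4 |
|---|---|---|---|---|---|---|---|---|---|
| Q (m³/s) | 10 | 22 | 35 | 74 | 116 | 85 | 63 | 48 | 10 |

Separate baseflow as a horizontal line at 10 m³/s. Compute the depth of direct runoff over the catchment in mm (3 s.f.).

d ≈ 64.6 mm

Direct runoff: 0.0, 12.0, 25.0, 64.0, 106.0, 75.0, 53.0, 38.0, 0.0 m³/s; ΣQ_DR = 373.0 m³/s.
V = ΣQ_DR · Δt = 373.0 × 1800 s = 6.714 × 10^5 m³.
Over A = 10.4 km², depth = V / A = 64.6 mm.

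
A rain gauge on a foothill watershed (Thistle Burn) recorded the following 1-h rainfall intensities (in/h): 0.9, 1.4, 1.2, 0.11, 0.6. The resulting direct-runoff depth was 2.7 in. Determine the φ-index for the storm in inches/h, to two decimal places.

φ ≈ 0.35 in/h

Only the 4 blocks with intensity above φ contribute runoff: 0.9, 1.4, 1.2, 0.6 in/h.
Σ(I−φ)·Δt = d  ⇒  (0.9+1.4+1.2+0.6 − 4φ)·1 = 2.7
φ = (4.100 − 2.7/1) / 4 = 0.35 in/h.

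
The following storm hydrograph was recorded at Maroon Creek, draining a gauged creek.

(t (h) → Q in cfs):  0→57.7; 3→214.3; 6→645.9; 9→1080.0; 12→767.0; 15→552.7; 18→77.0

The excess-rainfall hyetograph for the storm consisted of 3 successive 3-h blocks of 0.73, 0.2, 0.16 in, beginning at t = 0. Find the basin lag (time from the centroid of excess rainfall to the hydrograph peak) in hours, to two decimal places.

Centroid of excess rainfall: t_c = Σ P_i·t̄_i / ΣP_i = 2.9312 h (block centres at 1.5, 4.5, 7.5 h).
Hydrograph peak occurs at t = 9 h, so basin lag t_L = 9 − 2.9312 = 6.07 h.

t_L ≈ 6.07 h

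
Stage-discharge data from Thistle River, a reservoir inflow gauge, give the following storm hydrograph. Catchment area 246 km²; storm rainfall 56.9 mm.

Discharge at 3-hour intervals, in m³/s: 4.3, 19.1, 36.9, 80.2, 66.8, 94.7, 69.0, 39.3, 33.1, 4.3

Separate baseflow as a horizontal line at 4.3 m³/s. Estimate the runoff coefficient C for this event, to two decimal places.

ΣQ_DR = 404.7 m³/s; V = ΣQ_DR·Δt = 4.371 × 10^6 m³.
Runoff depth d = V / A = 17.77 mm.
C = d / P = 17.77 / 56.9 = 0.31.

C ≈ 0.31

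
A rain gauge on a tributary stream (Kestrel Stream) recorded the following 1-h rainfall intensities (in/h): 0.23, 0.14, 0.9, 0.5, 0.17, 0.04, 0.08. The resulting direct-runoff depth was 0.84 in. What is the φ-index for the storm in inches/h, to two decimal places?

φ ≈ 0.28 in/h

Only the 2 blocks with intensity above φ contribute runoff: 0.9, 0.5 in/h.
Σ(I−φ)·Δt = d  ⇒  (0.9+0.5 − 2φ)·1 = 0.84
φ = (1.400 − 0.84/1) / 2 = 0.28 in/h.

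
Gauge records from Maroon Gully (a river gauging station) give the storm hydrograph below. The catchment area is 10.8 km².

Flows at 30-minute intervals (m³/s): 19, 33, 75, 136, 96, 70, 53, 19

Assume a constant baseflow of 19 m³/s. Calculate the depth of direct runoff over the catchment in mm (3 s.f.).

Direct runoff: 0.0, 14.0, 56.0, 117.0, 77.0, 51.0, 34.0, 0.0 m³/s; ΣQ_DR = 349.0 m³/s.
V = ΣQ_DR · Δt = 349.0 × 1800 s = 6.282 × 10^5 m³.
Over A = 10.8 km², depth = V / A = 58.2 mm.

d ≈ 58.2 mm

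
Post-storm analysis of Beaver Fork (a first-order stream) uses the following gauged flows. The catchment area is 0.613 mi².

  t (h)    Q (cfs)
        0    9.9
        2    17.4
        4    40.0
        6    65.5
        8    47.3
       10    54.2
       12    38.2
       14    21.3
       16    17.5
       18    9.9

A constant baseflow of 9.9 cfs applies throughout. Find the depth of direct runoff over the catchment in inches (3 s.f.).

Direct runoff: 0.0, 7.5, 30.1, 55.6, 37.4, 44.3, 28.3, 11.4, 7.6, 0.0 cfs; ΣQ_DR = 222.2 cfs.
V = ΣQ_DR · Δt = 222.2 × 7200 s = 1.600 × 10^6 ft³.
Over A = 0.613 mi², depth = V / A = 1.12 in.

d ≈ 1.12 in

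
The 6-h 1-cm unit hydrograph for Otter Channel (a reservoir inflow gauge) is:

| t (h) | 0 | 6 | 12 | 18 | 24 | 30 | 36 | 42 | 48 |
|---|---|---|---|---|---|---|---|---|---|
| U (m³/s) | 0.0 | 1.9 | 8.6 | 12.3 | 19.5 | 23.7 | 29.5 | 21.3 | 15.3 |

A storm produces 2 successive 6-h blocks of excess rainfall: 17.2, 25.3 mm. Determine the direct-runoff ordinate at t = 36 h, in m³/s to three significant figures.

Q ≈ 111 m³/s

By discrete convolution, Q_j = Σ (P_i / 10 mm) · U_{j−i}.
At t = 36 h (j=6): Q = (17.2/10)·29.5 + (25.3/10)·23.7 = 111 m³/s.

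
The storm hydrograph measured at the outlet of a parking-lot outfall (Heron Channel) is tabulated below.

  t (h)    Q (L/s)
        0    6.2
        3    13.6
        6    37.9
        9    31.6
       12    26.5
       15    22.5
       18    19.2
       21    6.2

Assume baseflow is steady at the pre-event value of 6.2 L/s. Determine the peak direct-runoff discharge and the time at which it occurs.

Q_p = 31.7 L/s at t = 6 h

Subtracting baseflow gives direct-runoff ordinates: 0.0, 7.4, 31.7, 25.4, 20.3, 16.3, 13.0, 0.0 L/s.
The maximum is 31.7 L/s, occurring at the reading for t = 6 h.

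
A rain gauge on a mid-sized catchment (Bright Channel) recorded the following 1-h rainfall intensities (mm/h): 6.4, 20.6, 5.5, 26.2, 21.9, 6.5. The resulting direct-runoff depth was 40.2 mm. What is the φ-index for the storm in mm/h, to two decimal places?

Only the 3 blocks with intensity above φ contribute runoff: 20.6, 26.2, 21.9 mm/h.
Σ(I−φ)·Δt = d  ⇒  (20.6+26.2+21.9 − 3φ)·1 = 40.2
φ = (68.70 − 40.2/1) / 3 = 9.50 mm/h.

φ ≈ 9.50 mm/h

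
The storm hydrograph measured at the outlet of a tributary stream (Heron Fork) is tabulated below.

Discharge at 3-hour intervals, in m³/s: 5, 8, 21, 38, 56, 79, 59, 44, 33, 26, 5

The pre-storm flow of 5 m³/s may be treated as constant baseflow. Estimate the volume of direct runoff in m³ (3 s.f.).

Direct-runoff ordinates (Q − Q_b): 0.0, 3.0, 16.0, 33.0, 51.0, 74.0, 54.0, 39.0, 28.0, 21.0, 0.0 m³/s.
ΣQ_DR = 319.0 m³/s.
With Δt = 3 h = 10800 s, V = ΣQ_DR · Δt = 319.0 × 10800 = 3.45 × 10^6 m³.

V ≈ 3.45 × 10^6 m³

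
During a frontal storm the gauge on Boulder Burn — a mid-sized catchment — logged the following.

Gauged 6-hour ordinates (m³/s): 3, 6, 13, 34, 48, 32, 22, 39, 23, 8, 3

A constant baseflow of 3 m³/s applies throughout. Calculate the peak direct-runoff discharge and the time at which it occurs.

Subtracting baseflow gives direct-runoff ordinates: 0.0, 3.0, 10.0, 31.0, 45.0, 29.0, 19.0, 36.0, 20.0, 5.0, 0.0 m³/s.
The maximum is 45.0 m³/s, occurring at the reading for t = 24 h.

Q_p = 45.0 m³/s at t = 24 h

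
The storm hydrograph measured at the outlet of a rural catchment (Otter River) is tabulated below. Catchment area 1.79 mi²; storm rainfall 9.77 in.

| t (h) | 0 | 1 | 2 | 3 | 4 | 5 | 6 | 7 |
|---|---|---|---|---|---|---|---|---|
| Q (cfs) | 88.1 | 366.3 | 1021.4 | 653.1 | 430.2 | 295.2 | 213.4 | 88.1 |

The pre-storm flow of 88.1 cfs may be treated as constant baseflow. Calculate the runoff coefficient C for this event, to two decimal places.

ΣQ_DR = 2451 cfs; V = ΣQ_DR·Δt = 8.824 × 10^6 ft³.
Runoff depth d = V / A = 2.122 in.
C = d / P = 2.122 / 9.77 = 0.22.

C ≈ 0.22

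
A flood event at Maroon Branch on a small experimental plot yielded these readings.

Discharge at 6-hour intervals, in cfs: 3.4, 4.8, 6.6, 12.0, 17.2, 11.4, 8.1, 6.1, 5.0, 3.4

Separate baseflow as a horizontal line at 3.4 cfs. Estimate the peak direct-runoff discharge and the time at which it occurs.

Q_p = 13.8 cfs at t = 24 h

Subtracting baseflow gives direct-runoff ordinates: 0.0, 1.4, 3.2, 8.6, 13.8, 8.0, 4.7, 2.7, 1.6, 0.0 cfs.
The maximum is 13.8 cfs, occurring at the reading for t = 24 h.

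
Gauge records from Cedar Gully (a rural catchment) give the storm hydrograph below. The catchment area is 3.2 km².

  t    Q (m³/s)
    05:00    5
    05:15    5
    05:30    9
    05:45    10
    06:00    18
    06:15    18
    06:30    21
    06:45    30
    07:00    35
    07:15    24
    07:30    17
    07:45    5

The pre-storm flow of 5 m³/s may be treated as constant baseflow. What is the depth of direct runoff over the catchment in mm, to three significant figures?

Direct runoff: 0.0, 0.0, 4.0, 5.0, 13.0, 13.0, 16.0, 25.0, 30.0, 19.0, 12.0, 0.0 m³/s; ΣQ_DR = 137.0 m³/s.
V = ΣQ_DR · Δt = 137.0 × 900 s = 1.233 × 10^5 m³.
Over A = 3.2 km², depth = V / A = 38.5 mm.

d ≈ 38.5 mm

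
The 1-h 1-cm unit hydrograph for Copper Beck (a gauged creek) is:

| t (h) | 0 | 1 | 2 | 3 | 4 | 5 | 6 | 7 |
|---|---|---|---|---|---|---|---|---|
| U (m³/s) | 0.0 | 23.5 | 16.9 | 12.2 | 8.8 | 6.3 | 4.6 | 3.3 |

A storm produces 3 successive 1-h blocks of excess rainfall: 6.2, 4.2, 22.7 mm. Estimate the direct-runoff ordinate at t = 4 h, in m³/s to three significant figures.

Q ≈ 48.9 m³/s

By discrete convolution, Q_j = Σ (P_i / 10 mm) · U_{j−i}.
At t = 4 h (j=4): Q = (6.2/10)·8.8 + (4.2/10)·12.2 + (22.7/10)·16.9 = 48.9 m³/s.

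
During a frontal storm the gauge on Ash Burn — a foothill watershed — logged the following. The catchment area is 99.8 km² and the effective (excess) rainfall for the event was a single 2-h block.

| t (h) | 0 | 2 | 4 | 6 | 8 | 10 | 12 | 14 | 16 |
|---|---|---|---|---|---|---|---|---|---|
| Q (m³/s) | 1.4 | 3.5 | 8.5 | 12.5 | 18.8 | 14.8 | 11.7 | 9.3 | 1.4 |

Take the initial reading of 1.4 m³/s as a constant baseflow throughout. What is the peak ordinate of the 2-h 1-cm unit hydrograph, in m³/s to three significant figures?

Direct runoff: 0.0, 2.1, 7.1, 11.1, 17.4, 13.4, 10.3, 7.9, 0.0 m³/s; ΣQ_DR = 69.30 m³/s, peak = 17.4 m³/s.
Runoff depth d = ΣQ_DR·Δt / A = 69.30 × 7200 / (99.8 km²) = 5.000 mm.
The 1-cm UH is the DRH scaled by (10 mm)/d, so U_p = 17.4 × 10/5.000 = 34.8 m³/s.

U_p ≈ 34.8 m³/s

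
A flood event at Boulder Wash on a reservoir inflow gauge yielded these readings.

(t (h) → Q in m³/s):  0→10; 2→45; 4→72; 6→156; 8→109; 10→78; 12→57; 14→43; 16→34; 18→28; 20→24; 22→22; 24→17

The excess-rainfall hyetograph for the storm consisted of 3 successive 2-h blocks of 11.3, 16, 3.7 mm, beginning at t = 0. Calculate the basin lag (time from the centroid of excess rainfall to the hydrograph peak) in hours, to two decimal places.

t_L ≈ 3.49 h

Centroid of excess rainfall: t_c = Σ P_i·t̄_i / ΣP_i = 2.5097 h (block centres at 1, 3, 5 h).
Hydrograph peak occurs at t = 6 h, so basin lag t_L = 6 − 2.5097 = 3.49 h.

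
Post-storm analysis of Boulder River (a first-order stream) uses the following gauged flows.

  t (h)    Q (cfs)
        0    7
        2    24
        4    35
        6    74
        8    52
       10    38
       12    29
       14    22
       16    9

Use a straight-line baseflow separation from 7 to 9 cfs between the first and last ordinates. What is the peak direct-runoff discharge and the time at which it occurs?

Q_p = 66.25 cfs at t = 6 h

Subtracting baseflow gives direct-runoff ordinates: 0.00, 16.75, 27.50, 66.25, 44.00, 29.75, 20.50, 13.25, 0.00 cfs.
The maximum is 66.25 cfs, occurring at the reading for t = 6 h.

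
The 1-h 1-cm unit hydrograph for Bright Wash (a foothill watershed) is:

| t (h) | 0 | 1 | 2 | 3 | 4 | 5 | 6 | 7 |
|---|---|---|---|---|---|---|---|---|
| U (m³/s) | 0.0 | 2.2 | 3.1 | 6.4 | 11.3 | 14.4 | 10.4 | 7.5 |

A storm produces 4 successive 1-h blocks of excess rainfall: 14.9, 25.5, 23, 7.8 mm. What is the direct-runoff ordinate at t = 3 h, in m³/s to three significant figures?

By discrete convolution, Q_j = Σ (P_i / 10 mm) · U_{j−i}.
At t = 3 h (j=3): Q = (14.9/10)·6.4 + (25.5/10)·3.1 + (23/10)·2.2 + (7.8/10)·0.0 = 22.5 m³/s.

Q ≈ 22.5 m³/s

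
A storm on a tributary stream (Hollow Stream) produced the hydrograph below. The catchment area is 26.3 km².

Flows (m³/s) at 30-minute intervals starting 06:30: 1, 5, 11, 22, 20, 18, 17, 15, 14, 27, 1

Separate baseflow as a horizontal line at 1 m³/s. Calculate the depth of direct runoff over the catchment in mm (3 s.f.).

d ≈ 9.58 mm

Direct runoff: 0.0, 4.0, 10.0, 21.0, 19.0, 17.0, 16.0, 14.0, 13.0, 26.0, 0.0 m³/s; ΣQ_DR = 140.0 m³/s.
V = ΣQ_DR · Δt = 140.0 × 1800 s = 2.520 × 10^5 m³.
Over A = 26.3 km², depth = V / A = 9.58 mm.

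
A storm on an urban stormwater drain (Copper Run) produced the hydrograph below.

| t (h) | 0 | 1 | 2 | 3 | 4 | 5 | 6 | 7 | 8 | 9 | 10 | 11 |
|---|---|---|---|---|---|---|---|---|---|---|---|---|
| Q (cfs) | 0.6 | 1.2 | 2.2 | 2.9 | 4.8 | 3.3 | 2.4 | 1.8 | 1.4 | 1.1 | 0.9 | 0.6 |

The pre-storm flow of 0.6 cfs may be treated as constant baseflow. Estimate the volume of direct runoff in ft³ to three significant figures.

V ≈ 57600 ft³

Direct-runoff ordinates (Q − Q_b): 0.0, 0.6, 1.6, 2.3, 4.2, 2.7, 1.8, 1.2, 0.8, 0.5, 0.3, 0.0 cfs.
ΣQ_DR = 16.00 cfs.
With Δt = 1 h = 3600 s, V = ΣQ_DR · Δt = 16.00 × 3600 = 57600 ft³.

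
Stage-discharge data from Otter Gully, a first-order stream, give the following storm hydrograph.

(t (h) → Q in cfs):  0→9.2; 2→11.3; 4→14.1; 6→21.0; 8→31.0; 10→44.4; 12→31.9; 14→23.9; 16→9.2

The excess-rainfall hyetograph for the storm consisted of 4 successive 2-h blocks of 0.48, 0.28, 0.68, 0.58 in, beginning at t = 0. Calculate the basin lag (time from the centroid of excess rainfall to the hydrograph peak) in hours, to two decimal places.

Centroid of excess rainfall: t_c = Σ P_i·t̄_i / ΣP_i = 4.3465 h (block centres at 1, 3, 5, 7 h).
Hydrograph peak occurs at t = 10 h, so basin lag t_L = 10 − 4.3465 = 5.65 h.

t_L ≈ 5.65 h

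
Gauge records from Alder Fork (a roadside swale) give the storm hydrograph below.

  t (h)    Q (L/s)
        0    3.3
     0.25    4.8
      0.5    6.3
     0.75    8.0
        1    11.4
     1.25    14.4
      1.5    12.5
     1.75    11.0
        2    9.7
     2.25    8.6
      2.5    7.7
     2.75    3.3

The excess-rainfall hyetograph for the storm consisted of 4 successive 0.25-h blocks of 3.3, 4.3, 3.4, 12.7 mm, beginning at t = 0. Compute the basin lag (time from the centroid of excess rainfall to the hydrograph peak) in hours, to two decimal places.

t_L ≈ 0.61 h

Centroid of excess rainfall: t_c = Σ P_i·t̄_i / ΣP_i = 0.6440 h (block centres at 0.125, 0.375, 0.625, 0.875 h).
Hydrograph peak occurs at t = 1.25 h, so basin lag t_L = 1.25 − 0.6440 = 0.61 h.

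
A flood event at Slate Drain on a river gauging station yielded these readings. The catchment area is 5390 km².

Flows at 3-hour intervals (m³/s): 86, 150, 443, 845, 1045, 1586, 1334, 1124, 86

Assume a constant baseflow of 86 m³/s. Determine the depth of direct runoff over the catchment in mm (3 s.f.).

Direct runoff: 0.0, 64.0, 357.0, 759.0, 959.0, 1500.0, 1248.0, 1038.0, 0.0 m³/s; ΣQ_DR = 5925 m³/s.
V = ΣQ_DR · Δt = 5925 × 10800 s = 6.399 × 10^7 m³.
Over A = 5390 km², depth = V / A = 11.9 mm.

d ≈ 11.9 mm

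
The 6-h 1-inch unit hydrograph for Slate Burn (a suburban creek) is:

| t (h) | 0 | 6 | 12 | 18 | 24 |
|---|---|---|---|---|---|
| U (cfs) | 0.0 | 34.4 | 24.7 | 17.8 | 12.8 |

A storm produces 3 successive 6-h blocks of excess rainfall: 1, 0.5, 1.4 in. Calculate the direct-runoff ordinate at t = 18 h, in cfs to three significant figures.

Q ≈ 78.3 cfs

By discrete convolution, Q_j = Σ (P_i / 1 in) · U_{j−i}.
At t = 18 h (j=3): Q = (1/1)·17.8 + (0.5/1)·24.7 + (1.4/1)·34.4 = 78.3 cfs.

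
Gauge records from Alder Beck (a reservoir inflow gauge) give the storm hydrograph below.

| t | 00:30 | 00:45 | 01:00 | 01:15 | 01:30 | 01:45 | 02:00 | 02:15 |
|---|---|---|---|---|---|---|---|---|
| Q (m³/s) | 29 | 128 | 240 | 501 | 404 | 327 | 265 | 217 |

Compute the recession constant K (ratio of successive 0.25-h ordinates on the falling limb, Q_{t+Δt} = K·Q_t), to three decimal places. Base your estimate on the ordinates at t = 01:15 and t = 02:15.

K ≈ 0.811

Using the recession-limb readings at t = 01:15 and t = 02:15: Q falls from 501 to 217 m³/s over 4 intervals.
K = (Q₂/Q₁)^(1/4) = (217/501)^(1/4) = 0.811.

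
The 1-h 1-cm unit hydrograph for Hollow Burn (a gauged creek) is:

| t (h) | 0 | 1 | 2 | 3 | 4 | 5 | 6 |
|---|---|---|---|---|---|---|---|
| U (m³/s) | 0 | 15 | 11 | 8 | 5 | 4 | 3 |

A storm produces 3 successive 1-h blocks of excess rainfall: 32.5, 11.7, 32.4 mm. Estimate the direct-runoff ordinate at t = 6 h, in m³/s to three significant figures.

Q ≈ 30.6 m³/s

By discrete convolution, Q_j = Σ (P_i / 10 mm) · U_{j−i}.
At t = 6 h (j=6): Q = (32.5/10)·3 + (11.7/10)·4 + (32.4/10)·5 = 30.6 m³/s.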